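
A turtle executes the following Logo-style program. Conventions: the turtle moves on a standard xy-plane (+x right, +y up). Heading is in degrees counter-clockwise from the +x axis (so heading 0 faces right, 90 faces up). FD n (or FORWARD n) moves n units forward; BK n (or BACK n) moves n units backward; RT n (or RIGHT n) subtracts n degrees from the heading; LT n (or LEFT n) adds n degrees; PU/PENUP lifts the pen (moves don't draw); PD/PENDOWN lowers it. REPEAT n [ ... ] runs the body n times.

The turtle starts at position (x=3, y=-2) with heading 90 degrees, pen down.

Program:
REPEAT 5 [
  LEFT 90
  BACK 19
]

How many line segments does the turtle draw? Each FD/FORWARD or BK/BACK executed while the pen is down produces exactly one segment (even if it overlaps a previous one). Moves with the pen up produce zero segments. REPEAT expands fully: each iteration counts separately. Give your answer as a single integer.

Answer: 5

Derivation:
Executing turtle program step by step:
Start: pos=(3,-2), heading=90, pen down
REPEAT 5 [
  -- iteration 1/5 --
  LT 90: heading 90 -> 180
  BK 19: (3,-2) -> (22,-2) [heading=180, draw]
  -- iteration 2/5 --
  LT 90: heading 180 -> 270
  BK 19: (22,-2) -> (22,17) [heading=270, draw]
  -- iteration 3/5 --
  LT 90: heading 270 -> 0
  BK 19: (22,17) -> (3,17) [heading=0, draw]
  -- iteration 4/5 --
  LT 90: heading 0 -> 90
  BK 19: (3,17) -> (3,-2) [heading=90, draw]
  -- iteration 5/5 --
  LT 90: heading 90 -> 180
  BK 19: (3,-2) -> (22,-2) [heading=180, draw]
]
Final: pos=(22,-2), heading=180, 5 segment(s) drawn
Segments drawn: 5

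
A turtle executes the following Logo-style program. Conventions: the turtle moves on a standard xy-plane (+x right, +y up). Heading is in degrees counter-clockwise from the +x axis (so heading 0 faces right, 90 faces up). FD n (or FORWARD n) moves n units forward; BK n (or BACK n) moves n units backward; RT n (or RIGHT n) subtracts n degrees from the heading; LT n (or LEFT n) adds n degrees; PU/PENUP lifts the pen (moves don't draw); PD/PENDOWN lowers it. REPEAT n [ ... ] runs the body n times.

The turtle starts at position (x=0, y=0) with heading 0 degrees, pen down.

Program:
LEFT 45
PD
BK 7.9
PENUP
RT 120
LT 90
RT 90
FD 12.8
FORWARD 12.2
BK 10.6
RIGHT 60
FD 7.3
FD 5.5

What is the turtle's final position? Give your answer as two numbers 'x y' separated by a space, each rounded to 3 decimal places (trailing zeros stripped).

Executing turtle program step by step:
Start: pos=(0,0), heading=0, pen down
LT 45: heading 0 -> 45
PD: pen down
BK 7.9: (0,0) -> (-5.586,-5.586) [heading=45, draw]
PU: pen up
RT 120: heading 45 -> 285
LT 90: heading 285 -> 15
RT 90: heading 15 -> 285
FD 12.8: (-5.586,-5.586) -> (-2.273,-17.95) [heading=285, move]
FD 12.2: (-2.273,-17.95) -> (0.884,-29.734) [heading=285, move]
BK 10.6: (0.884,-29.734) -> (-1.859,-19.495) [heading=285, move]
RT 60: heading 285 -> 225
FD 7.3: (-1.859,-19.495) -> (-7.021,-24.657) [heading=225, move]
FD 5.5: (-7.021,-24.657) -> (-10.91,-28.546) [heading=225, move]
Final: pos=(-10.91,-28.546), heading=225, 1 segment(s) drawn

Answer: -10.91 -28.546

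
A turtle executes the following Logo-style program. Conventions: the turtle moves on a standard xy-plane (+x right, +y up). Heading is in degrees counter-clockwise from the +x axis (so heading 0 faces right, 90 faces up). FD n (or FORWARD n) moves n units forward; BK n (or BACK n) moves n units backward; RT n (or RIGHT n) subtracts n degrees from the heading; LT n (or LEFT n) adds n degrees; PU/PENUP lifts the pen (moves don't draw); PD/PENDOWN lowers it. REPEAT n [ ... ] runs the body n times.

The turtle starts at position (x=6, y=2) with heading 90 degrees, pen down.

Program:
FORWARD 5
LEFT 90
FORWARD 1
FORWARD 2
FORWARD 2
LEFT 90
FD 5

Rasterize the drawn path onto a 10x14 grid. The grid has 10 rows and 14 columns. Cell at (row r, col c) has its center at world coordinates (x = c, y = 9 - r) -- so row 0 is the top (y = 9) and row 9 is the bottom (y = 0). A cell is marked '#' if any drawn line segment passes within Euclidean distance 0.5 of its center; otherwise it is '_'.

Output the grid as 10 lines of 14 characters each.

Answer: ______________
______________
_######_______
_#____#_______
_#____#_______
_#____#_______
_#____#_______
_#____#_______
______________
______________

Derivation:
Segment 0: (6,2) -> (6,7)
Segment 1: (6,7) -> (5,7)
Segment 2: (5,7) -> (3,7)
Segment 3: (3,7) -> (1,7)
Segment 4: (1,7) -> (1,2)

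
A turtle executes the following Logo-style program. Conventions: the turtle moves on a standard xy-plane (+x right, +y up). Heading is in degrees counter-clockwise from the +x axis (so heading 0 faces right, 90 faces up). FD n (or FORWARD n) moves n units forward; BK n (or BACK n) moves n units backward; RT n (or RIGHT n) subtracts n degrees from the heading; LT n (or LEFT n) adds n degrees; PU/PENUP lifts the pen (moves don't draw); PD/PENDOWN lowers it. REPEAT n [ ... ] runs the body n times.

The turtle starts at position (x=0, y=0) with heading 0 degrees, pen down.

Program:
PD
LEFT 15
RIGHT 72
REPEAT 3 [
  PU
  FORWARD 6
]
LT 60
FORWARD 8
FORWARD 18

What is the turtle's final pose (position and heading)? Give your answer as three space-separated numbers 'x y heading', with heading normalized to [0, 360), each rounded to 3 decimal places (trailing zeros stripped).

Executing turtle program step by step:
Start: pos=(0,0), heading=0, pen down
PD: pen down
LT 15: heading 0 -> 15
RT 72: heading 15 -> 303
REPEAT 3 [
  -- iteration 1/3 --
  PU: pen up
  FD 6: (0,0) -> (3.268,-5.032) [heading=303, move]
  -- iteration 2/3 --
  PU: pen up
  FD 6: (3.268,-5.032) -> (6.536,-10.064) [heading=303, move]
  -- iteration 3/3 --
  PU: pen up
  FD 6: (6.536,-10.064) -> (9.804,-15.096) [heading=303, move]
]
LT 60: heading 303 -> 3
FD 8: (9.804,-15.096) -> (17.793,-14.677) [heading=3, move]
FD 18: (17.793,-14.677) -> (35.768,-13.735) [heading=3, move]
Final: pos=(35.768,-13.735), heading=3, 0 segment(s) drawn

Answer: 35.768 -13.735 3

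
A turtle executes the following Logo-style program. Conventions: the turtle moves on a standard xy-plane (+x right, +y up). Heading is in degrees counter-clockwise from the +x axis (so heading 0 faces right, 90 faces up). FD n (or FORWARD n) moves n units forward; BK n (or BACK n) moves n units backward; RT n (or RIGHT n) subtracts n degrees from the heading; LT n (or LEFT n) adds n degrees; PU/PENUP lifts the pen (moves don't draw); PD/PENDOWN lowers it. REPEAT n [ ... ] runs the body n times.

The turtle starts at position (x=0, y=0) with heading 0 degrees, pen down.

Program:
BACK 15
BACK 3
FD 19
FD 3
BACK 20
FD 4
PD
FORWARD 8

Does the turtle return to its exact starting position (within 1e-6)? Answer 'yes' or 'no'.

Answer: no

Derivation:
Executing turtle program step by step:
Start: pos=(0,0), heading=0, pen down
BK 15: (0,0) -> (-15,0) [heading=0, draw]
BK 3: (-15,0) -> (-18,0) [heading=0, draw]
FD 19: (-18,0) -> (1,0) [heading=0, draw]
FD 3: (1,0) -> (4,0) [heading=0, draw]
BK 20: (4,0) -> (-16,0) [heading=0, draw]
FD 4: (-16,0) -> (-12,0) [heading=0, draw]
PD: pen down
FD 8: (-12,0) -> (-4,0) [heading=0, draw]
Final: pos=(-4,0), heading=0, 7 segment(s) drawn

Start position: (0, 0)
Final position: (-4, 0)
Distance = 4; >= 1e-6 -> NOT closed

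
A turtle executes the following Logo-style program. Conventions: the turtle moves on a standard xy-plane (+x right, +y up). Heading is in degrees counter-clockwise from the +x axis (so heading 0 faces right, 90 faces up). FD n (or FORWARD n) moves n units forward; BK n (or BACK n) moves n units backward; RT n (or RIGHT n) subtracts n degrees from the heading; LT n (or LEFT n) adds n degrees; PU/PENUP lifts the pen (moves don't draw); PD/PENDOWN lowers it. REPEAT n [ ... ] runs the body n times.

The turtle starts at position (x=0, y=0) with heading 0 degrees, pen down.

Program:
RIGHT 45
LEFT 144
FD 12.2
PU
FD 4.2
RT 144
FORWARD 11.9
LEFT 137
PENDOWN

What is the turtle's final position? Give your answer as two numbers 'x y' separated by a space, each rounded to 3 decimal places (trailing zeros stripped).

Answer: 5.849 7.784

Derivation:
Executing turtle program step by step:
Start: pos=(0,0), heading=0, pen down
RT 45: heading 0 -> 315
LT 144: heading 315 -> 99
FD 12.2: (0,0) -> (-1.909,12.05) [heading=99, draw]
PU: pen up
FD 4.2: (-1.909,12.05) -> (-2.566,16.198) [heading=99, move]
RT 144: heading 99 -> 315
FD 11.9: (-2.566,16.198) -> (5.849,7.784) [heading=315, move]
LT 137: heading 315 -> 92
PD: pen down
Final: pos=(5.849,7.784), heading=92, 1 segment(s) drawn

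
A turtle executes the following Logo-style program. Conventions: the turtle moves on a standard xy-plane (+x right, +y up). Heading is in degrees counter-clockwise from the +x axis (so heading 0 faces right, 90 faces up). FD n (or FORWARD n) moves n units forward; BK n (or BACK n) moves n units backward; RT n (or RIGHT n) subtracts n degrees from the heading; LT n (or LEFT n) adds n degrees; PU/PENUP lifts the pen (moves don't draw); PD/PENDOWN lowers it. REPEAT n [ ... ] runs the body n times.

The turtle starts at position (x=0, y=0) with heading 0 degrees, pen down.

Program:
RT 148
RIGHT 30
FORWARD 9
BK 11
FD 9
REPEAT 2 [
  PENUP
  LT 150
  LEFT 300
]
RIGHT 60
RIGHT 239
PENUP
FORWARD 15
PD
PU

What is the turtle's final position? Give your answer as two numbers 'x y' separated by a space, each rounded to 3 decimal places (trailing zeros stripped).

Answer: -0.186 13.121

Derivation:
Executing turtle program step by step:
Start: pos=(0,0), heading=0, pen down
RT 148: heading 0 -> 212
RT 30: heading 212 -> 182
FD 9: (0,0) -> (-8.995,-0.314) [heading=182, draw]
BK 11: (-8.995,-0.314) -> (1.999,0.07) [heading=182, draw]
FD 9: (1.999,0.07) -> (-6.996,-0.244) [heading=182, draw]
REPEAT 2 [
  -- iteration 1/2 --
  PU: pen up
  LT 150: heading 182 -> 332
  LT 300: heading 332 -> 272
  -- iteration 2/2 --
  PU: pen up
  LT 150: heading 272 -> 62
  LT 300: heading 62 -> 2
]
RT 60: heading 2 -> 302
RT 239: heading 302 -> 63
PU: pen up
FD 15: (-6.996,-0.244) -> (-0.186,13.121) [heading=63, move]
PD: pen down
PU: pen up
Final: pos=(-0.186,13.121), heading=63, 3 segment(s) drawn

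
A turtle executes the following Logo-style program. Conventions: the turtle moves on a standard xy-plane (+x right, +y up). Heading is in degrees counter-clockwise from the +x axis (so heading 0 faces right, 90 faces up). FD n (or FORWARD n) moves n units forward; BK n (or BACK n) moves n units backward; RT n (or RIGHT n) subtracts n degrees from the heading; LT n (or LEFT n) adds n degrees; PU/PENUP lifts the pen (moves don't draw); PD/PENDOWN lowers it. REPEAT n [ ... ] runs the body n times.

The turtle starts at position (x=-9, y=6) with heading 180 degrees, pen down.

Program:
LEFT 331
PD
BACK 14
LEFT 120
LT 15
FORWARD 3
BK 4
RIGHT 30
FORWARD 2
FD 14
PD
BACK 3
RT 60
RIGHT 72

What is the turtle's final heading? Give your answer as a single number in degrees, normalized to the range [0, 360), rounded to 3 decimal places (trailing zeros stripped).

Answer: 124

Derivation:
Executing turtle program step by step:
Start: pos=(-9,6), heading=180, pen down
LT 331: heading 180 -> 151
PD: pen down
BK 14: (-9,6) -> (3.245,-0.787) [heading=151, draw]
LT 120: heading 151 -> 271
LT 15: heading 271 -> 286
FD 3: (3.245,-0.787) -> (4.072,-3.671) [heading=286, draw]
BK 4: (4.072,-3.671) -> (2.969,0.174) [heading=286, draw]
RT 30: heading 286 -> 256
FD 2: (2.969,0.174) -> (2.485,-1.767) [heading=256, draw]
FD 14: (2.485,-1.767) -> (-0.902,-15.351) [heading=256, draw]
PD: pen down
BK 3: (-0.902,-15.351) -> (-0.176,-12.44) [heading=256, draw]
RT 60: heading 256 -> 196
RT 72: heading 196 -> 124
Final: pos=(-0.176,-12.44), heading=124, 6 segment(s) drawn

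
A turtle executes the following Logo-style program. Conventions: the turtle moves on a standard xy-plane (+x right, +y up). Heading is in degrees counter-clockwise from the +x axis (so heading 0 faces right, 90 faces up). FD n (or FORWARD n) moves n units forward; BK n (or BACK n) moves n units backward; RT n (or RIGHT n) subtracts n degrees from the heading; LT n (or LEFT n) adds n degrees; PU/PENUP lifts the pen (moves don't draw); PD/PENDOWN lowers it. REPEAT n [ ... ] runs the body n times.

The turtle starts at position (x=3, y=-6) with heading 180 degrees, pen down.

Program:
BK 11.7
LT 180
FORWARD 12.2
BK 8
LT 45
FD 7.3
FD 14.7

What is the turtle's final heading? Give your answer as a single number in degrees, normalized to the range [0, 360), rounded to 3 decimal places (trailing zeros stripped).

Executing turtle program step by step:
Start: pos=(3,-6), heading=180, pen down
BK 11.7: (3,-6) -> (14.7,-6) [heading=180, draw]
LT 180: heading 180 -> 0
FD 12.2: (14.7,-6) -> (26.9,-6) [heading=0, draw]
BK 8: (26.9,-6) -> (18.9,-6) [heading=0, draw]
LT 45: heading 0 -> 45
FD 7.3: (18.9,-6) -> (24.062,-0.838) [heading=45, draw]
FD 14.7: (24.062,-0.838) -> (34.456,9.556) [heading=45, draw]
Final: pos=(34.456,9.556), heading=45, 5 segment(s) drawn

Answer: 45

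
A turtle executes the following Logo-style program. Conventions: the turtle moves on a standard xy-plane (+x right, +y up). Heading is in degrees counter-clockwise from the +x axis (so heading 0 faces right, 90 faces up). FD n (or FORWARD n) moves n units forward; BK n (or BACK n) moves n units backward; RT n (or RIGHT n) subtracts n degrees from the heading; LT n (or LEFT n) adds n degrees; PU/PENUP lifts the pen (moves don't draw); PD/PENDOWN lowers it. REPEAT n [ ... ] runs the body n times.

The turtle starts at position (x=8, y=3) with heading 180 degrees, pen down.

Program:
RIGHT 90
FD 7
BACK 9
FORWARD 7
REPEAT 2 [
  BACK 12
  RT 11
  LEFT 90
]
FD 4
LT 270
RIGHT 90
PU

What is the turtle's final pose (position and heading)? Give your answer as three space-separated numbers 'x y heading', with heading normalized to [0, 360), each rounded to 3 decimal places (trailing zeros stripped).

Executing turtle program step by step:
Start: pos=(8,3), heading=180, pen down
RT 90: heading 180 -> 90
FD 7: (8,3) -> (8,10) [heading=90, draw]
BK 9: (8,10) -> (8,1) [heading=90, draw]
FD 7: (8,1) -> (8,8) [heading=90, draw]
REPEAT 2 [
  -- iteration 1/2 --
  BK 12: (8,8) -> (8,-4) [heading=90, draw]
  RT 11: heading 90 -> 79
  LT 90: heading 79 -> 169
  -- iteration 2/2 --
  BK 12: (8,-4) -> (19.78,-6.29) [heading=169, draw]
  RT 11: heading 169 -> 158
  LT 90: heading 158 -> 248
]
FD 4: (19.78,-6.29) -> (18.281,-9.998) [heading=248, draw]
LT 270: heading 248 -> 158
RT 90: heading 158 -> 68
PU: pen up
Final: pos=(18.281,-9.998), heading=68, 6 segment(s) drawn

Answer: 18.281 -9.998 68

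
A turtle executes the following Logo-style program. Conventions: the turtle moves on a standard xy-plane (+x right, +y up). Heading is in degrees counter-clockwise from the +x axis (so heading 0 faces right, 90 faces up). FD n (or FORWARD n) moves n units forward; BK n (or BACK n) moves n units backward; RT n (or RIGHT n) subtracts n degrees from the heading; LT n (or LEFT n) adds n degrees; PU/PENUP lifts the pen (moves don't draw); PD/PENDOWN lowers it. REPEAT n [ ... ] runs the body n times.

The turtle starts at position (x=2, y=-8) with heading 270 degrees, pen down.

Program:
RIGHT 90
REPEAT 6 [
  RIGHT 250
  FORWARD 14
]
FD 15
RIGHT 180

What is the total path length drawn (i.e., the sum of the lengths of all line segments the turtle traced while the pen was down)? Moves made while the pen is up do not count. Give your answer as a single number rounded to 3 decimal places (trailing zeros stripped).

Executing turtle program step by step:
Start: pos=(2,-8), heading=270, pen down
RT 90: heading 270 -> 180
REPEAT 6 [
  -- iteration 1/6 --
  RT 250: heading 180 -> 290
  FD 14: (2,-8) -> (6.788,-21.156) [heading=290, draw]
  -- iteration 2/6 --
  RT 250: heading 290 -> 40
  FD 14: (6.788,-21.156) -> (17.513,-12.157) [heading=40, draw]
  -- iteration 3/6 --
  RT 250: heading 40 -> 150
  FD 14: (17.513,-12.157) -> (5.389,-5.157) [heading=150, draw]
  -- iteration 4/6 --
  RT 250: heading 150 -> 260
  FD 14: (5.389,-5.157) -> (2.957,-18.944) [heading=260, draw]
  -- iteration 5/6 --
  RT 250: heading 260 -> 10
  FD 14: (2.957,-18.944) -> (16.745,-16.513) [heading=10, draw]
  -- iteration 6/6 --
  RT 250: heading 10 -> 120
  FD 14: (16.745,-16.513) -> (9.745,-4.389) [heading=120, draw]
]
FD 15: (9.745,-4.389) -> (2.245,8.602) [heading=120, draw]
RT 180: heading 120 -> 300
Final: pos=(2.245,8.602), heading=300, 7 segment(s) drawn

Segment lengths:
  seg 1: (2,-8) -> (6.788,-21.156), length = 14
  seg 2: (6.788,-21.156) -> (17.513,-12.157), length = 14
  seg 3: (17.513,-12.157) -> (5.389,-5.157), length = 14
  seg 4: (5.389,-5.157) -> (2.957,-18.944), length = 14
  seg 5: (2.957,-18.944) -> (16.745,-16.513), length = 14
  seg 6: (16.745,-16.513) -> (9.745,-4.389), length = 14
  seg 7: (9.745,-4.389) -> (2.245,8.602), length = 15
Total = 99

Answer: 99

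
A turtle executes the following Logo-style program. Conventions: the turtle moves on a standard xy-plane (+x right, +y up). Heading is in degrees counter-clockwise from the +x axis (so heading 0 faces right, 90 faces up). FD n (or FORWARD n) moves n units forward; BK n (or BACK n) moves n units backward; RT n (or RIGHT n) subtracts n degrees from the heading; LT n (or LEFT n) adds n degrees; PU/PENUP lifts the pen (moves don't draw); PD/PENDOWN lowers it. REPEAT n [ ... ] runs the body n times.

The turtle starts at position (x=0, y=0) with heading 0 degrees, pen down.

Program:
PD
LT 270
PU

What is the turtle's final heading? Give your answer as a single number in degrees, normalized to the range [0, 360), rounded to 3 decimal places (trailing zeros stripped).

Executing turtle program step by step:
Start: pos=(0,0), heading=0, pen down
PD: pen down
LT 270: heading 0 -> 270
PU: pen up
Final: pos=(0,0), heading=270, 0 segment(s) drawn

Answer: 270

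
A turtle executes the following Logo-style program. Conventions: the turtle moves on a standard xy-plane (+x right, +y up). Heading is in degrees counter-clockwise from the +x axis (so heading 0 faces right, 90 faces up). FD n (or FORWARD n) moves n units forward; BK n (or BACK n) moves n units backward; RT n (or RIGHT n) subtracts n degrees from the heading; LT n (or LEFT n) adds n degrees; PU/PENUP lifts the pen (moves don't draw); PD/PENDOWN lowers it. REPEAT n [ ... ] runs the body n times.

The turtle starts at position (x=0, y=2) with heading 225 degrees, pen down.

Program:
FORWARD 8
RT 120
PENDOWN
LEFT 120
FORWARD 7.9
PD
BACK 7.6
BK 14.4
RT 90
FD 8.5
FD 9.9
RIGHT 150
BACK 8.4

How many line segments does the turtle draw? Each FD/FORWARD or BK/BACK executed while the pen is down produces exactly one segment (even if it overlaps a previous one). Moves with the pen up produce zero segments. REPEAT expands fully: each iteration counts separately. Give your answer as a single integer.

Executing turtle program step by step:
Start: pos=(0,2), heading=225, pen down
FD 8: (0,2) -> (-5.657,-3.657) [heading=225, draw]
RT 120: heading 225 -> 105
PD: pen down
LT 120: heading 105 -> 225
FD 7.9: (-5.657,-3.657) -> (-11.243,-9.243) [heading=225, draw]
PD: pen down
BK 7.6: (-11.243,-9.243) -> (-5.869,-3.869) [heading=225, draw]
BK 14.4: (-5.869,-3.869) -> (4.313,6.313) [heading=225, draw]
RT 90: heading 225 -> 135
FD 8.5: (4.313,6.313) -> (-1.697,12.324) [heading=135, draw]
FD 9.9: (-1.697,12.324) -> (-8.697,19.324) [heading=135, draw]
RT 150: heading 135 -> 345
BK 8.4: (-8.697,19.324) -> (-16.811,21.498) [heading=345, draw]
Final: pos=(-16.811,21.498), heading=345, 7 segment(s) drawn
Segments drawn: 7

Answer: 7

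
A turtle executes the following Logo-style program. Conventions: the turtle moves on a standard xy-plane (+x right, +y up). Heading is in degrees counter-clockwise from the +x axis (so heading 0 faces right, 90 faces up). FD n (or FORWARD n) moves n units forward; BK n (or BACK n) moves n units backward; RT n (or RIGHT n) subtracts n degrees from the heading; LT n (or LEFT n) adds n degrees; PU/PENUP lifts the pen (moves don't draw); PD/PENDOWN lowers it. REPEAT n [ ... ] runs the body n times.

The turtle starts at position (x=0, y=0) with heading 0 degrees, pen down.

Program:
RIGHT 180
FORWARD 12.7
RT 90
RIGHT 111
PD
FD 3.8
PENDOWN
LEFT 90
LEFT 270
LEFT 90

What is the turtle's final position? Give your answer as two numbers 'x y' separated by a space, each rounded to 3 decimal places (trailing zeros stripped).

Executing turtle program step by step:
Start: pos=(0,0), heading=0, pen down
RT 180: heading 0 -> 180
FD 12.7: (0,0) -> (-12.7,0) [heading=180, draw]
RT 90: heading 180 -> 90
RT 111: heading 90 -> 339
PD: pen down
FD 3.8: (-12.7,0) -> (-9.152,-1.362) [heading=339, draw]
PD: pen down
LT 90: heading 339 -> 69
LT 270: heading 69 -> 339
LT 90: heading 339 -> 69
Final: pos=(-9.152,-1.362), heading=69, 2 segment(s) drawn

Answer: -9.152 -1.362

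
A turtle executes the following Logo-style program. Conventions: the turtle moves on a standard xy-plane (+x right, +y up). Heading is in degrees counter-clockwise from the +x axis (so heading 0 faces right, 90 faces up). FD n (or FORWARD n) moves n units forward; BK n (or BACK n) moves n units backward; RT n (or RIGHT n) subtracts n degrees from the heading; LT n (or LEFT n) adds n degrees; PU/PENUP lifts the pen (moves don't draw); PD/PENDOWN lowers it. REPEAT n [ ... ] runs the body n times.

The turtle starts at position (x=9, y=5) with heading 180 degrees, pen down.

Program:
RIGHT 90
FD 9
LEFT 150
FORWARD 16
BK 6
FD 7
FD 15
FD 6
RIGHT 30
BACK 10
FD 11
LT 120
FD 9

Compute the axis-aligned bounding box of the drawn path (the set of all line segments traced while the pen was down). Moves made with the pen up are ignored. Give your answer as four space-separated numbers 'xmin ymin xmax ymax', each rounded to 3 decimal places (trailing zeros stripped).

Answer: -10.866 -23.909 9 14

Derivation:
Executing turtle program step by step:
Start: pos=(9,5), heading=180, pen down
RT 90: heading 180 -> 90
FD 9: (9,5) -> (9,14) [heading=90, draw]
LT 150: heading 90 -> 240
FD 16: (9,14) -> (1,0.144) [heading=240, draw]
BK 6: (1,0.144) -> (4,5.34) [heading=240, draw]
FD 7: (4,5.34) -> (0.5,-0.722) [heading=240, draw]
FD 15: (0.5,-0.722) -> (-7,-13.713) [heading=240, draw]
FD 6: (-7,-13.713) -> (-10,-18.909) [heading=240, draw]
RT 30: heading 240 -> 210
BK 10: (-10,-18.909) -> (-1.34,-13.909) [heading=210, draw]
FD 11: (-1.34,-13.909) -> (-10.866,-19.409) [heading=210, draw]
LT 120: heading 210 -> 330
FD 9: (-10.866,-19.409) -> (-3.072,-23.909) [heading=330, draw]
Final: pos=(-3.072,-23.909), heading=330, 9 segment(s) drawn

Segment endpoints: x in {-10.866, -10, -7, -3.072, -1.34, 0.5, 1, 4, 9}, y in {-23.909, -19.409, -18.909, -13.909, -13.713, -0.722, 0.144, 5, 5.34, 14}
xmin=-10.866, ymin=-23.909, xmax=9, ymax=14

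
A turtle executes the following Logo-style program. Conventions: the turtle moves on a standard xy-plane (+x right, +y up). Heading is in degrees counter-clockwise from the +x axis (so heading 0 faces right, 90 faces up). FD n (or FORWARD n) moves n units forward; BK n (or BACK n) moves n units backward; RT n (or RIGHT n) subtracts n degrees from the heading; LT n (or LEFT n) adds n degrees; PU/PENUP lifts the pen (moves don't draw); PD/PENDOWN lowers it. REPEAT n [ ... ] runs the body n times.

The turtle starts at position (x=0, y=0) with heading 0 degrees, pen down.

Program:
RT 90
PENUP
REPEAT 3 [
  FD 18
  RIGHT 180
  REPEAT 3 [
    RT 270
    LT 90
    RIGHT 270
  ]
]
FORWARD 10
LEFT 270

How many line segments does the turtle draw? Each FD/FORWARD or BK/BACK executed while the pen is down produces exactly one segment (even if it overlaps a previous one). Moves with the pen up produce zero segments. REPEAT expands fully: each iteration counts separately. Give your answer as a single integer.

Answer: 0

Derivation:
Executing turtle program step by step:
Start: pos=(0,0), heading=0, pen down
RT 90: heading 0 -> 270
PU: pen up
REPEAT 3 [
  -- iteration 1/3 --
  FD 18: (0,0) -> (0,-18) [heading=270, move]
  RT 180: heading 270 -> 90
  REPEAT 3 [
    -- iteration 1/3 --
    RT 270: heading 90 -> 180
    LT 90: heading 180 -> 270
    RT 270: heading 270 -> 0
    -- iteration 2/3 --
    RT 270: heading 0 -> 90
    LT 90: heading 90 -> 180
    RT 270: heading 180 -> 270
    -- iteration 3/3 --
    RT 270: heading 270 -> 0
    LT 90: heading 0 -> 90
    RT 270: heading 90 -> 180
  ]
  -- iteration 2/3 --
  FD 18: (0,-18) -> (-18,-18) [heading=180, move]
  RT 180: heading 180 -> 0
  REPEAT 3 [
    -- iteration 1/3 --
    RT 270: heading 0 -> 90
    LT 90: heading 90 -> 180
    RT 270: heading 180 -> 270
    -- iteration 2/3 --
    RT 270: heading 270 -> 0
    LT 90: heading 0 -> 90
    RT 270: heading 90 -> 180
    -- iteration 3/3 --
    RT 270: heading 180 -> 270
    LT 90: heading 270 -> 0
    RT 270: heading 0 -> 90
  ]
  -- iteration 3/3 --
  FD 18: (-18,-18) -> (-18,0) [heading=90, move]
  RT 180: heading 90 -> 270
  REPEAT 3 [
    -- iteration 1/3 --
    RT 270: heading 270 -> 0
    LT 90: heading 0 -> 90
    RT 270: heading 90 -> 180
    -- iteration 2/3 --
    RT 270: heading 180 -> 270
    LT 90: heading 270 -> 0
    RT 270: heading 0 -> 90
    -- iteration 3/3 --
    RT 270: heading 90 -> 180
    LT 90: heading 180 -> 270
    RT 270: heading 270 -> 0
  ]
]
FD 10: (-18,0) -> (-8,0) [heading=0, move]
LT 270: heading 0 -> 270
Final: pos=(-8,0), heading=270, 0 segment(s) drawn
Segments drawn: 0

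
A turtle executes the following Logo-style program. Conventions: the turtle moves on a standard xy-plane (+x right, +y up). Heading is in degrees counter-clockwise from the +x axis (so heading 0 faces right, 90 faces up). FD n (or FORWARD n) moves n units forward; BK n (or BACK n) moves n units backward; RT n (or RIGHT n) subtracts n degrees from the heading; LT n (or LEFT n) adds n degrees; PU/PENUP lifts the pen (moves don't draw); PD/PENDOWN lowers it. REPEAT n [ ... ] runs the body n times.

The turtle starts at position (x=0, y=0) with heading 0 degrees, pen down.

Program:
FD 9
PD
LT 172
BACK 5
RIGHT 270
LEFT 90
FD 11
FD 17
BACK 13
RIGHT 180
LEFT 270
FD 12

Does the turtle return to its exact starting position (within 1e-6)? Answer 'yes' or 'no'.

Executing turtle program step by step:
Start: pos=(0,0), heading=0, pen down
FD 9: (0,0) -> (9,0) [heading=0, draw]
PD: pen down
LT 172: heading 0 -> 172
BK 5: (9,0) -> (13.951,-0.696) [heading=172, draw]
RT 270: heading 172 -> 262
LT 90: heading 262 -> 352
FD 11: (13.951,-0.696) -> (24.844,-2.227) [heading=352, draw]
FD 17: (24.844,-2.227) -> (41.679,-4.593) [heading=352, draw]
BK 13: (41.679,-4.593) -> (28.805,-2.783) [heading=352, draw]
RT 180: heading 352 -> 172
LT 270: heading 172 -> 82
FD 12: (28.805,-2.783) -> (30.475,9.1) [heading=82, draw]
Final: pos=(30.475,9.1), heading=82, 6 segment(s) drawn

Start position: (0, 0)
Final position: (30.475, 9.1)
Distance = 31.805; >= 1e-6 -> NOT closed

Answer: no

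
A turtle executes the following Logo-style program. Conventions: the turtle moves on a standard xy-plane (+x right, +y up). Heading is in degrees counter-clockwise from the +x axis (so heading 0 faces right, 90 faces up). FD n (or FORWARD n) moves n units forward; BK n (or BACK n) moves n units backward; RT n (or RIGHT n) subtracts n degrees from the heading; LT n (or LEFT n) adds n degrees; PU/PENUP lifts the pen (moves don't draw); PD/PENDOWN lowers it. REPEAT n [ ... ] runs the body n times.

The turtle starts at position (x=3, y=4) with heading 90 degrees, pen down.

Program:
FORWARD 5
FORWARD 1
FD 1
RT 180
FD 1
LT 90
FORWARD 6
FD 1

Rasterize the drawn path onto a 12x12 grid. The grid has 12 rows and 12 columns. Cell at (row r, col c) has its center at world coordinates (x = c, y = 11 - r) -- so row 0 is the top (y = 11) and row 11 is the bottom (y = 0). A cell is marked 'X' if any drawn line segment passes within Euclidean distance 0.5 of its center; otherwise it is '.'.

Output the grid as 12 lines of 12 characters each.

Segment 0: (3,4) -> (3,9)
Segment 1: (3,9) -> (3,10)
Segment 2: (3,10) -> (3,11)
Segment 3: (3,11) -> (3,10)
Segment 4: (3,10) -> (9,10)
Segment 5: (9,10) -> (10,10)

Answer: ...X........
...XXXXXXXX.
...X........
...X........
...X........
...X........
...X........
...X........
............
............
............
............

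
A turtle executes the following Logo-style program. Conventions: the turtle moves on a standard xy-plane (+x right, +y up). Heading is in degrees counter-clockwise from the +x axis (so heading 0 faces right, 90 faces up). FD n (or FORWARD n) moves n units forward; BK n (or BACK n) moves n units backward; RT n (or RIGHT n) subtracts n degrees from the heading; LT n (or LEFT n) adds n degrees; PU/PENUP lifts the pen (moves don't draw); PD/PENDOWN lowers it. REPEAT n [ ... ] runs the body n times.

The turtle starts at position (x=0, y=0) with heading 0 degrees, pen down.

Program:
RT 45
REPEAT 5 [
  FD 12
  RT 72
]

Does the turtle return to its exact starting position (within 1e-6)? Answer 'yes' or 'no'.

Executing turtle program step by step:
Start: pos=(0,0), heading=0, pen down
RT 45: heading 0 -> 315
REPEAT 5 [
  -- iteration 1/5 --
  FD 12: (0,0) -> (8.485,-8.485) [heading=315, draw]
  RT 72: heading 315 -> 243
  -- iteration 2/5 --
  FD 12: (8.485,-8.485) -> (3.037,-19.177) [heading=243, draw]
  RT 72: heading 243 -> 171
  -- iteration 3/5 --
  FD 12: (3.037,-19.177) -> (-8.815,-17.3) [heading=171, draw]
  RT 72: heading 171 -> 99
  -- iteration 4/5 --
  FD 12: (-8.815,-17.3) -> (-10.692,-5.448) [heading=99, draw]
  RT 72: heading 99 -> 27
  -- iteration 5/5 --
  FD 12: (-10.692,-5.448) -> (0,0) [heading=27, draw]
  RT 72: heading 27 -> 315
]
Final: pos=(0,0), heading=315, 5 segment(s) drawn

Start position: (0, 0)
Final position: (0, 0)
Distance = 0; < 1e-6 -> CLOSED

Answer: yes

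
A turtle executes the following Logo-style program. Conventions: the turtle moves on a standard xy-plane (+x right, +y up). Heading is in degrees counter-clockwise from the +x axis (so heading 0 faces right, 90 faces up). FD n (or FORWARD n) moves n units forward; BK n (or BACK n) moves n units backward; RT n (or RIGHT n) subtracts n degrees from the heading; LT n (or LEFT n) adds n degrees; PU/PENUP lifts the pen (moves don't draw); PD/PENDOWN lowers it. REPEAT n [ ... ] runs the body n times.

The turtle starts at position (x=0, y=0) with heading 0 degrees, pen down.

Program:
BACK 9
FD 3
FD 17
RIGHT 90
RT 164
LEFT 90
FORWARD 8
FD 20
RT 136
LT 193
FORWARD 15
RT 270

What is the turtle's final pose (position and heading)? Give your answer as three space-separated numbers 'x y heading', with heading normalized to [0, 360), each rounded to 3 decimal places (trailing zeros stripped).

Executing turtle program step by step:
Start: pos=(0,0), heading=0, pen down
BK 9: (0,0) -> (-9,0) [heading=0, draw]
FD 3: (-9,0) -> (-6,0) [heading=0, draw]
FD 17: (-6,0) -> (11,0) [heading=0, draw]
RT 90: heading 0 -> 270
RT 164: heading 270 -> 106
LT 90: heading 106 -> 196
FD 8: (11,0) -> (3.31,-2.205) [heading=196, draw]
FD 20: (3.31,-2.205) -> (-15.915,-7.718) [heading=196, draw]
RT 136: heading 196 -> 60
LT 193: heading 60 -> 253
FD 15: (-15.915,-7.718) -> (-20.301,-22.062) [heading=253, draw]
RT 270: heading 253 -> 343
Final: pos=(-20.301,-22.062), heading=343, 6 segment(s) drawn

Answer: -20.301 -22.062 343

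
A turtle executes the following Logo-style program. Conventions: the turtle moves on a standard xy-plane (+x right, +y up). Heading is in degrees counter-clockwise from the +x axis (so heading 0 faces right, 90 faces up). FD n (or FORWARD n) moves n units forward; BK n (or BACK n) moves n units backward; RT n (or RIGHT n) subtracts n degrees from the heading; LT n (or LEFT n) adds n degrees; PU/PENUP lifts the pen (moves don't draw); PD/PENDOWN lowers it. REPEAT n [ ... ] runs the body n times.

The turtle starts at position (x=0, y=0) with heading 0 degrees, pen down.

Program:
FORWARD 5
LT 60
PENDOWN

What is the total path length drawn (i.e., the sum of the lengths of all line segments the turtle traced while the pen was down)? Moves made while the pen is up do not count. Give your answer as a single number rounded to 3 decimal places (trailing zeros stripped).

Executing turtle program step by step:
Start: pos=(0,0), heading=0, pen down
FD 5: (0,0) -> (5,0) [heading=0, draw]
LT 60: heading 0 -> 60
PD: pen down
Final: pos=(5,0), heading=60, 1 segment(s) drawn

Segment lengths:
  seg 1: (0,0) -> (5,0), length = 5
Total = 5

Answer: 5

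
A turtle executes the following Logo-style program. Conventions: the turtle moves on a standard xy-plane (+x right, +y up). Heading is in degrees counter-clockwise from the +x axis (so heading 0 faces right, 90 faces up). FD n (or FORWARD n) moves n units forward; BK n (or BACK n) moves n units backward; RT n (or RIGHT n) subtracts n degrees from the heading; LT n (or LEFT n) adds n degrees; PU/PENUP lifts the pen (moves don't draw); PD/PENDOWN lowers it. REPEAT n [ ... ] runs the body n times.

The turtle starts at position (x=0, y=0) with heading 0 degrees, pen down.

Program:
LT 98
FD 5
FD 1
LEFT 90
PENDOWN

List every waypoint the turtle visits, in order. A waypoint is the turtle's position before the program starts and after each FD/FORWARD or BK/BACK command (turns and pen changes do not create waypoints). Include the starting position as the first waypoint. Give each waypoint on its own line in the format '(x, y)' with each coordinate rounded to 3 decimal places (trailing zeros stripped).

Answer: (0, 0)
(-0.696, 4.951)
(-0.835, 5.942)

Derivation:
Executing turtle program step by step:
Start: pos=(0,0), heading=0, pen down
LT 98: heading 0 -> 98
FD 5: (0,0) -> (-0.696,4.951) [heading=98, draw]
FD 1: (-0.696,4.951) -> (-0.835,5.942) [heading=98, draw]
LT 90: heading 98 -> 188
PD: pen down
Final: pos=(-0.835,5.942), heading=188, 2 segment(s) drawn
Waypoints (3 total):
(0, 0)
(-0.696, 4.951)
(-0.835, 5.942)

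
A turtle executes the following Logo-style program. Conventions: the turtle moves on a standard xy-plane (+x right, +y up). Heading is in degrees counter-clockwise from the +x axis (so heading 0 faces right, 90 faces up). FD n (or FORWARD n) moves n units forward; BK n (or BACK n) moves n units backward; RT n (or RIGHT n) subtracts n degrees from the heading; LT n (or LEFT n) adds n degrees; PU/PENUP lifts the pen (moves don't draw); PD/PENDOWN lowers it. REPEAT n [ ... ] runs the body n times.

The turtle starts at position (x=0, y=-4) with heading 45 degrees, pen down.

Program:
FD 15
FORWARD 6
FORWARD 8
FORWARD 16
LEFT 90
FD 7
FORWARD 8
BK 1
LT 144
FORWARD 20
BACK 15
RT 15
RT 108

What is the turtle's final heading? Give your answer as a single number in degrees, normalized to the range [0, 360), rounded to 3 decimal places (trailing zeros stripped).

Executing turtle program step by step:
Start: pos=(0,-4), heading=45, pen down
FD 15: (0,-4) -> (10.607,6.607) [heading=45, draw]
FD 6: (10.607,6.607) -> (14.849,10.849) [heading=45, draw]
FD 8: (14.849,10.849) -> (20.506,16.506) [heading=45, draw]
FD 16: (20.506,16.506) -> (31.82,27.82) [heading=45, draw]
LT 90: heading 45 -> 135
FD 7: (31.82,27.82) -> (26.87,32.77) [heading=135, draw]
FD 8: (26.87,32.77) -> (21.213,38.426) [heading=135, draw]
BK 1: (21.213,38.426) -> (21.92,37.719) [heading=135, draw]
LT 144: heading 135 -> 279
FD 20: (21.92,37.719) -> (25.049,17.966) [heading=279, draw]
BK 15: (25.049,17.966) -> (22.702,32.781) [heading=279, draw]
RT 15: heading 279 -> 264
RT 108: heading 264 -> 156
Final: pos=(22.702,32.781), heading=156, 9 segment(s) drawn

Answer: 156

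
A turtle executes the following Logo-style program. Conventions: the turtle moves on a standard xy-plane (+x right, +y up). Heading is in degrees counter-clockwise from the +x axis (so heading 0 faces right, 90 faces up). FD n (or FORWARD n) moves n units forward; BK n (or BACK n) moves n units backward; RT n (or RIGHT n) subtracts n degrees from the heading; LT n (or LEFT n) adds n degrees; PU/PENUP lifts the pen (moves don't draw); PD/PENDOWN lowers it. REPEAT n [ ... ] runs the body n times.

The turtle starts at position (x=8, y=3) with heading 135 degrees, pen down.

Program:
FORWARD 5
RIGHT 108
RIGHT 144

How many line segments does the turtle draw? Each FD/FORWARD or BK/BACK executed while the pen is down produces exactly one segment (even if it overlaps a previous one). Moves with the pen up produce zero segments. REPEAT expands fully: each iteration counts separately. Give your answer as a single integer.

Executing turtle program step by step:
Start: pos=(8,3), heading=135, pen down
FD 5: (8,3) -> (4.464,6.536) [heading=135, draw]
RT 108: heading 135 -> 27
RT 144: heading 27 -> 243
Final: pos=(4.464,6.536), heading=243, 1 segment(s) drawn
Segments drawn: 1

Answer: 1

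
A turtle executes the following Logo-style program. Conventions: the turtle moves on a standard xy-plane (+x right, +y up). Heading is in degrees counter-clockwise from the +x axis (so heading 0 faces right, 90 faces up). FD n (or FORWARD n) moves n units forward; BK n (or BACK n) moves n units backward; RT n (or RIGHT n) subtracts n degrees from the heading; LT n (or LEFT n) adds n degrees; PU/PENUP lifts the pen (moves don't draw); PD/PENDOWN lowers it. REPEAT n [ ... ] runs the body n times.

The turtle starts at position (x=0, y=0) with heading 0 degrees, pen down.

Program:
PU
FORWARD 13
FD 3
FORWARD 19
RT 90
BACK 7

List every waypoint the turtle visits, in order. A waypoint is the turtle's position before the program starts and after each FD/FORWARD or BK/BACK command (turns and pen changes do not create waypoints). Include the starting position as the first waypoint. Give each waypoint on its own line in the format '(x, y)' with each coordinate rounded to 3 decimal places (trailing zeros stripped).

Executing turtle program step by step:
Start: pos=(0,0), heading=0, pen down
PU: pen up
FD 13: (0,0) -> (13,0) [heading=0, move]
FD 3: (13,0) -> (16,0) [heading=0, move]
FD 19: (16,0) -> (35,0) [heading=0, move]
RT 90: heading 0 -> 270
BK 7: (35,0) -> (35,7) [heading=270, move]
Final: pos=(35,7), heading=270, 0 segment(s) drawn
Waypoints (5 total):
(0, 0)
(13, 0)
(16, 0)
(35, 0)
(35, 7)

Answer: (0, 0)
(13, 0)
(16, 0)
(35, 0)
(35, 7)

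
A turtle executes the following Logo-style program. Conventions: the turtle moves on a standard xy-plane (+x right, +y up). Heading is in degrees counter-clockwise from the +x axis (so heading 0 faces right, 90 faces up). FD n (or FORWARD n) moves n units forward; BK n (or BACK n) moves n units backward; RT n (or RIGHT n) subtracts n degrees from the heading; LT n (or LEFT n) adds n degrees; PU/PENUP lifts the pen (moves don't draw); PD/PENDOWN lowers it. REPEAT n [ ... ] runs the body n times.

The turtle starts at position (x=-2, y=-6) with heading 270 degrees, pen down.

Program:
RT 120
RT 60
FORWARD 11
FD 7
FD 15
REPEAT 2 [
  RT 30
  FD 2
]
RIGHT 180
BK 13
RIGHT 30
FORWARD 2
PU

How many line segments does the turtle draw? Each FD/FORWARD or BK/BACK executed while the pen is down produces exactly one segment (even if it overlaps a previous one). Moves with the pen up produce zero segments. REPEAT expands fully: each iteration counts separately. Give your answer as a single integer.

Executing turtle program step by step:
Start: pos=(-2,-6), heading=270, pen down
RT 120: heading 270 -> 150
RT 60: heading 150 -> 90
FD 11: (-2,-6) -> (-2,5) [heading=90, draw]
FD 7: (-2,5) -> (-2,12) [heading=90, draw]
FD 15: (-2,12) -> (-2,27) [heading=90, draw]
REPEAT 2 [
  -- iteration 1/2 --
  RT 30: heading 90 -> 60
  FD 2: (-2,27) -> (-1,28.732) [heading=60, draw]
  -- iteration 2/2 --
  RT 30: heading 60 -> 30
  FD 2: (-1,28.732) -> (0.732,29.732) [heading=30, draw]
]
RT 180: heading 30 -> 210
BK 13: (0.732,29.732) -> (11.99,36.232) [heading=210, draw]
RT 30: heading 210 -> 180
FD 2: (11.99,36.232) -> (9.99,36.232) [heading=180, draw]
PU: pen up
Final: pos=(9.99,36.232), heading=180, 7 segment(s) drawn
Segments drawn: 7

Answer: 7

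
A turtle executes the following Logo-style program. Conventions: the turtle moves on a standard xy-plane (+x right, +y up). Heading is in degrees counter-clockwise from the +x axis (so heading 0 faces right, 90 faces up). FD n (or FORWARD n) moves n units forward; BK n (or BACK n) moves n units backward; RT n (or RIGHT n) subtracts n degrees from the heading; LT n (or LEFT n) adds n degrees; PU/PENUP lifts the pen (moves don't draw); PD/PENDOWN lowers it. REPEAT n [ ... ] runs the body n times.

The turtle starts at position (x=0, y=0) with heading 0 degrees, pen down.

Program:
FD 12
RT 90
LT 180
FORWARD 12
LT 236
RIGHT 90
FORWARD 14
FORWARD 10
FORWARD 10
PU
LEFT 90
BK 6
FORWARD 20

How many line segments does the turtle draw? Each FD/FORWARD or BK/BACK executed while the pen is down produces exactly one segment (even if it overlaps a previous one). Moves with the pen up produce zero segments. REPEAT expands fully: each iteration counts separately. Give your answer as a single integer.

Executing turtle program step by step:
Start: pos=(0,0), heading=0, pen down
FD 12: (0,0) -> (12,0) [heading=0, draw]
RT 90: heading 0 -> 270
LT 180: heading 270 -> 90
FD 12: (12,0) -> (12,12) [heading=90, draw]
LT 236: heading 90 -> 326
RT 90: heading 326 -> 236
FD 14: (12,12) -> (4.171,0.393) [heading=236, draw]
FD 10: (4.171,0.393) -> (-1.421,-7.897) [heading=236, draw]
FD 10: (-1.421,-7.897) -> (-7.013,-16.187) [heading=236, draw]
PU: pen up
LT 90: heading 236 -> 326
BK 6: (-7.013,-16.187) -> (-11.987,-12.832) [heading=326, move]
FD 20: (-11.987,-12.832) -> (4.594,-24.016) [heading=326, move]
Final: pos=(4.594,-24.016), heading=326, 5 segment(s) drawn
Segments drawn: 5

Answer: 5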